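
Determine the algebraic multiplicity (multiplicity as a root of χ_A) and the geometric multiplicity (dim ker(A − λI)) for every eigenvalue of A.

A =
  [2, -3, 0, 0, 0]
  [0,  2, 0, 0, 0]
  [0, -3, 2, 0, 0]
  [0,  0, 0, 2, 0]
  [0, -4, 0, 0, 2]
λ = 2: alg = 5, geom = 4

Step 1 — factor the characteristic polynomial to read off the algebraic multiplicities:
  χ_A(x) = (x - 2)^5

Step 2 — compute geometric multiplicities via the rank-nullity identity g(λ) = n − rank(A − λI):
  rank(A − (2)·I) = 1, so dim ker(A − (2)·I) = n − 1 = 4

Summary:
  λ = 2: algebraic multiplicity = 5, geometric multiplicity = 4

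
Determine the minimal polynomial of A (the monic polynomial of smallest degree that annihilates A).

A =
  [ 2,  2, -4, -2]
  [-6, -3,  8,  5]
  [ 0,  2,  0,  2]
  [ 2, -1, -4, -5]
x^3 + 4*x^2 + 4*x

The characteristic polynomial is χ_A(x) = x*(x + 2)^3, so the eigenvalues are known. The minimal polynomial is
  m_A(x) = Π_λ (x − λ)^{k_λ}
where k_λ is the size of the *largest* Jordan block for λ (equivalently, the smallest k with (A − λI)^k v = 0 for every generalised eigenvector v of λ).

  λ = -2: largest Jordan block has size 2, contributing (x + 2)^2
  λ = 0: largest Jordan block has size 1, contributing (x − 0)

So m_A(x) = x*(x + 2)^2 = x^3 + 4*x^2 + 4*x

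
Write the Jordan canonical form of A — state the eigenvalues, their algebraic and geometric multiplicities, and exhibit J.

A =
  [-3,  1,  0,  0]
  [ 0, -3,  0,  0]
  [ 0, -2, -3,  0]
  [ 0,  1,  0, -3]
J_2(-3) ⊕ J_1(-3) ⊕ J_1(-3)

The characteristic polynomial is
  det(x·I − A) = x^4 + 12*x^3 + 54*x^2 + 108*x + 81 = (x + 3)^4

Eigenvalues and multiplicities (the geometric multiplicity of λ is n − rank(A − λI), which equals the number of Jordan blocks for λ):
  λ = -3: algebraic multiplicity = 4, geometric multiplicity = 3

Determining the block sizes for each eigenvalue:
  λ = -3: 3 blocks summing to 4 forces exactly one block of size 2 and the rest size 1 → block sizes [2, 1, 1]

Assembling the blocks gives a Jordan form
J =
  [-3,  1,  0,  0]
  [ 0, -3,  0,  0]
  [ 0,  0, -3,  0]
  [ 0,  0,  0, -3]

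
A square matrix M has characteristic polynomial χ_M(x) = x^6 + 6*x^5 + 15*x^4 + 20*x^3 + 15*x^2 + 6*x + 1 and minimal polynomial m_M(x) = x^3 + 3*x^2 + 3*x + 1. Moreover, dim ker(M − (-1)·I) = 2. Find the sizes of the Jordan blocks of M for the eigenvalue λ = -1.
Block sizes for λ = -1: [3, 3]

Step 1 — from the characteristic polynomial, algebraic multiplicity of λ = -1 is 6. From dim ker(M − (-1)·I) = 2, there are exactly 2 Jordan blocks for λ = -1.
Step 2 — from the minimal polynomial, the factor (x + 1)^3 tells us the largest block for λ = -1 has size 3.
Step 3 — with total size 6, 2 blocks, and largest block 3, the block sizes (in nonincreasing order) are [3, 3].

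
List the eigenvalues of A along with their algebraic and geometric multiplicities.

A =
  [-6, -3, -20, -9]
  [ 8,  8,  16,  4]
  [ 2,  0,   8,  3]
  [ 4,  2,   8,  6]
λ = 4: alg = 4, geom = 2

Step 1 — factor the characteristic polynomial to read off the algebraic multiplicities:
  χ_A(x) = (x - 4)^4

Step 2 — compute geometric multiplicities via the rank-nullity identity g(λ) = n − rank(A − λI):
  rank(A − (4)·I) = 2, so dim ker(A − (4)·I) = n − 2 = 2

Summary:
  λ = 4: algebraic multiplicity = 4, geometric multiplicity = 2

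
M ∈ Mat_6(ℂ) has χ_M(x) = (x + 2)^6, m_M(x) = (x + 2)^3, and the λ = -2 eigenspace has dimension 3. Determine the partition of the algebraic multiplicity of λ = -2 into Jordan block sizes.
Block sizes for λ = -2: [3, 2, 1]

Step 1 — from the characteristic polynomial, algebraic multiplicity of λ = -2 is 6. From dim ker(M − (-2)·I) = 3, there are exactly 3 Jordan blocks for λ = -2.
Step 2 — from the minimal polynomial, the factor (x + 2)^3 tells us the largest block for λ = -2 has size 3.
Step 3 — with total size 6, 3 blocks, and largest block 3, the block sizes (in nonincreasing order) are [3, 2, 1].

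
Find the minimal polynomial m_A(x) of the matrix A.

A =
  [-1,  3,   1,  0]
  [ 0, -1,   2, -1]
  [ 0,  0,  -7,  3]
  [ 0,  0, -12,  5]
x^2 + 2*x + 1

The characteristic polynomial is χ_A(x) = (x + 1)^4, so the eigenvalues are known. The minimal polynomial is
  m_A(x) = Π_λ (x − λ)^{k_λ}
where k_λ is the size of the *largest* Jordan block for λ (equivalently, the smallest k with (A − λI)^k v = 0 for every generalised eigenvector v of λ).

  λ = -1: largest Jordan block has size 2, contributing (x + 1)^2

So m_A(x) = (x + 1)^2 = x^2 + 2*x + 1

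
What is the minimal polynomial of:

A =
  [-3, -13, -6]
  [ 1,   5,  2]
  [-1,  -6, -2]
x^3

The characteristic polynomial is χ_A(x) = x^3, so the eigenvalues are known. The minimal polynomial is
  m_A(x) = Π_λ (x − λ)^{k_λ}
where k_λ is the size of the *largest* Jordan block for λ (equivalently, the smallest k with (A − λI)^k v = 0 for every generalised eigenvector v of λ).

  λ = 0: largest Jordan block has size 3, contributing (x − 0)^3

So m_A(x) = x^3 = x^3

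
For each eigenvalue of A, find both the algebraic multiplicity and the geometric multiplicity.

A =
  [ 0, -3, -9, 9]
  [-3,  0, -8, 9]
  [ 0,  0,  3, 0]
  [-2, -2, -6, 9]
λ = 3: alg = 4, geom = 2

Step 1 — factor the characteristic polynomial to read off the algebraic multiplicities:
  χ_A(x) = (x - 3)^4

Step 2 — compute geometric multiplicities via the rank-nullity identity g(λ) = n − rank(A − λI):
  rank(A − (3)·I) = 2, so dim ker(A − (3)·I) = n − 2 = 2

Summary:
  λ = 3: algebraic multiplicity = 4, geometric multiplicity = 2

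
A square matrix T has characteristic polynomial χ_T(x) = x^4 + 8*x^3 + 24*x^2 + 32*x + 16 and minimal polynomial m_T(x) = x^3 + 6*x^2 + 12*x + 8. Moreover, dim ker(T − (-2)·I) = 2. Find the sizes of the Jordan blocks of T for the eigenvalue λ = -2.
Block sizes for λ = -2: [3, 1]

Step 1 — from the characteristic polynomial, algebraic multiplicity of λ = -2 is 4. From dim ker(T − (-2)·I) = 2, there are exactly 2 Jordan blocks for λ = -2.
Step 2 — from the minimal polynomial, the factor (x + 2)^3 tells us the largest block for λ = -2 has size 3.
Step 3 — with total size 4, 2 blocks, and largest block 3, the block sizes (in nonincreasing order) are [3, 1].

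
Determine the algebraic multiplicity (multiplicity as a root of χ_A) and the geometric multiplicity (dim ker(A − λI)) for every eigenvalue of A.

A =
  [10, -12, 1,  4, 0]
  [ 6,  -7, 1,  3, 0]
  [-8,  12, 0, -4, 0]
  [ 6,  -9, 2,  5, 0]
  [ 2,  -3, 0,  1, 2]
λ = 2: alg = 5, geom = 3

Step 1 — factor the characteristic polynomial to read off the algebraic multiplicities:
  χ_A(x) = (x - 2)^5

Step 2 — compute geometric multiplicities via the rank-nullity identity g(λ) = n − rank(A − λI):
  rank(A − (2)·I) = 2, so dim ker(A − (2)·I) = n − 2 = 3

Summary:
  λ = 2: algebraic multiplicity = 5, geometric multiplicity = 3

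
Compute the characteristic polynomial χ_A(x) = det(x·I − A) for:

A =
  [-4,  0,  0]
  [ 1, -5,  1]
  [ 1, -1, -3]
x^3 + 12*x^2 + 48*x + 64

Expanding det(x·I − A) (e.g. by cofactor expansion or by noting that A is similar to its Jordan form J, which has the same characteristic polynomial as A) gives
  χ_A(x) = x^3 + 12*x^2 + 48*x + 64
which factors as (x + 4)^3. The eigenvalues (with algebraic multiplicities) are λ = -4 with multiplicity 3.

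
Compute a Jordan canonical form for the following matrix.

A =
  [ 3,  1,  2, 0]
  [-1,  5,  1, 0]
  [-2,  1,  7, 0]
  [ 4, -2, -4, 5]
J_3(5) ⊕ J_1(5)

The characteristic polynomial is
  det(x·I − A) = x^4 - 20*x^3 + 150*x^2 - 500*x + 625 = (x - 5)^4

Eigenvalues and multiplicities (the geometric multiplicity of λ is n − rank(A − λI), which equals the number of Jordan blocks for λ):
  λ = 5: algebraic multiplicity = 4, geometric multiplicity = 2

Determining the block sizes for each eigenvalue:
  λ = 5: with am = 4 and gm = 2, the partition is not yet determined (e.g. several partitions of 4 into 2 parts exist). Let N = A − (5)·I. Computing rank(N^1) = 2, rank(N^2) = 1, rank(N^3) = 0; the number of blocks of size ≥ j is rank(N^{j−1}) − rank(N^j), giving [2, 1, 1]. So we have 1 block(s) of size 3, 1 block(s) of size 1 → block sizes [3, 1]

Assembling the blocks gives a Jordan form
J =
  [5, 1, 0, 0]
  [0, 5, 1, 0]
  [0, 0, 5, 0]
  [0, 0, 0, 5]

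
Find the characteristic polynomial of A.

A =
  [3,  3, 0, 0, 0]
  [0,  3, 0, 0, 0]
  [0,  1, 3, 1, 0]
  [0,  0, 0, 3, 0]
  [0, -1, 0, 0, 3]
x^5 - 15*x^4 + 90*x^3 - 270*x^2 + 405*x - 243

Expanding det(x·I − A) (e.g. by cofactor expansion or by noting that A is similar to its Jordan form J, which has the same characteristic polynomial as A) gives
  χ_A(x) = x^5 - 15*x^4 + 90*x^3 - 270*x^2 + 405*x - 243
which factors as (x - 3)^5. The eigenvalues (with algebraic multiplicities) are λ = 3 with multiplicity 5.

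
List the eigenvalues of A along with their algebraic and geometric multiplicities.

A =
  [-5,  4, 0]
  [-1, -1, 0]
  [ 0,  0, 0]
λ = -3: alg = 2, geom = 1; λ = 0: alg = 1, geom = 1

Step 1 — factor the characteristic polynomial to read off the algebraic multiplicities:
  χ_A(x) = x*(x + 3)^2

Step 2 — compute geometric multiplicities via the rank-nullity identity g(λ) = n − rank(A − λI):
  rank(A − (-3)·I) = 2, so dim ker(A − (-3)·I) = n − 2 = 1
  rank(A − (0)·I) = 2, so dim ker(A − (0)·I) = n − 2 = 1

Summary:
  λ = -3: algebraic multiplicity = 2, geometric multiplicity = 1
  λ = 0: algebraic multiplicity = 1, geometric multiplicity = 1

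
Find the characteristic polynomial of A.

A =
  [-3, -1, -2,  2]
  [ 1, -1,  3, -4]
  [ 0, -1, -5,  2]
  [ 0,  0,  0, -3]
x^4 + 12*x^3 + 54*x^2 + 108*x + 81

Expanding det(x·I − A) (e.g. by cofactor expansion or by noting that A is similar to its Jordan form J, which has the same characteristic polynomial as A) gives
  χ_A(x) = x^4 + 12*x^3 + 54*x^2 + 108*x + 81
which factors as (x + 3)^4. The eigenvalues (with algebraic multiplicities) are λ = -3 with multiplicity 4.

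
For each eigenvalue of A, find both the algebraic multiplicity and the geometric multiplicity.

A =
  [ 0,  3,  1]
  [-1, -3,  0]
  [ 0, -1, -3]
λ = -2: alg = 3, geom = 1

Step 1 — factor the characteristic polynomial to read off the algebraic multiplicities:
  χ_A(x) = (x + 2)^3

Step 2 — compute geometric multiplicities via the rank-nullity identity g(λ) = n − rank(A − λI):
  rank(A − (-2)·I) = 2, so dim ker(A − (-2)·I) = n − 2 = 1

Summary:
  λ = -2: algebraic multiplicity = 3, geometric multiplicity = 1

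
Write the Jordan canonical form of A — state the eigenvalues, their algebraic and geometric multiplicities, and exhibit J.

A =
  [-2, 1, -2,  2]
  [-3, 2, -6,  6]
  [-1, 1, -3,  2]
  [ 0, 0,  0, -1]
J_2(-1) ⊕ J_1(-1) ⊕ J_1(-1)

The characteristic polynomial is
  det(x·I − A) = x^4 + 4*x^3 + 6*x^2 + 4*x + 1 = (x + 1)^4

Eigenvalues and multiplicities (the geometric multiplicity of λ is n − rank(A − λI), which equals the number of Jordan blocks for λ):
  λ = -1: algebraic multiplicity = 4, geometric multiplicity = 3

Determining the block sizes for each eigenvalue:
  λ = -1: 3 blocks summing to 4 forces exactly one block of size 2 and the rest size 1 → block sizes [2, 1, 1]

Assembling the blocks gives a Jordan form
J =
  [-1,  1,  0,  0]
  [ 0, -1,  0,  0]
  [ 0,  0, -1,  0]
  [ 0,  0,  0, -1]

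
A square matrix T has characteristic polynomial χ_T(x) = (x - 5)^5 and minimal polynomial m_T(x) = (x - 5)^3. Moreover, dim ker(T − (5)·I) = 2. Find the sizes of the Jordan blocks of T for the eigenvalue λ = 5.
Block sizes for λ = 5: [3, 2]

Step 1 — from the characteristic polynomial, algebraic multiplicity of λ = 5 is 5. From dim ker(T − (5)·I) = 2, there are exactly 2 Jordan blocks for λ = 5.
Step 2 — from the minimal polynomial, the factor (x − 5)^3 tells us the largest block for λ = 5 has size 3.
Step 3 — with total size 5, 2 blocks, and largest block 3, the block sizes (in nonincreasing order) are [3, 2].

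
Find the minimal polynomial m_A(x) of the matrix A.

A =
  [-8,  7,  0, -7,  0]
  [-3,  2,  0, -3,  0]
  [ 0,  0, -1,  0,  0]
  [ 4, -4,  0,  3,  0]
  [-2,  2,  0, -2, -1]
x^2 + 2*x + 1

The characteristic polynomial is χ_A(x) = (x + 1)^5, so the eigenvalues are known. The minimal polynomial is
  m_A(x) = Π_λ (x − λ)^{k_λ}
where k_λ is the size of the *largest* Jordan block for λ (equivalently, the smallest k with (A − λI)^k v = 0 for every generalised eigenvector v of λ).

  λ = -1: largest Jordan block has size 2, contributing (x + 1)^2

So m_A(x) = (x + 1)^2 = x^2 + 2*x + 1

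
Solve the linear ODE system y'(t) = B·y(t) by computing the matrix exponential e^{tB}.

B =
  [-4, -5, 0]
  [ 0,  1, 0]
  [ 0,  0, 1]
e^{tB} =
  [exp(-4*t), -exp(t) + exp(-4*t), 0]
  [0, exp(t), 0]
  [0, 0, exp(t)]

Strategy: write B = P · J · P⁻¹ where J is a Jordan canonical form, so e^{tB} = P · e^{tJ} · P⁻¹, and e^{tJ} can be computed block-by-block.

B has Jordan form
J =
  [-4, 0, 0]
  [ 0, 1, 0]
  [ 0, 0, 1]
(up to reordering of blocks).

Per-block formulas:
  For a 1×1 block at λ = -4: exp(t · [-4]) = [e^(-4t)].
  For a 1×1 block at λ = 1: exp(t · [1]) = [e^(1t)].

After assembling e^{tJ} and conjugating by P, we get:

e^{tB} =
  [exp(-4*t), -exp(t) + exp(-4*t), 0]
  [0, exp(t), 0]
  [0, 0, exp(t)]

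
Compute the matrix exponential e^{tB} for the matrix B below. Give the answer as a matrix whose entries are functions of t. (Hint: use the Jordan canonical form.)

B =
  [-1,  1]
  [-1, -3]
e^{tB} =
  [t*exp(-2*t) + exp(-2*t), t*exp(-2*t)]
  [-t*exp(-2*t), -t*exp(-2*t) + exp(-2*t)]

Strategy: write B = P · J · P⁻¹ where J is a Jordan canonical form, so e^{tB} = P · e^{tJ} · P⁻¹, and e^{tJ} can be computed block-by-block.

B has Jordan form
J =
  [-2,  1]
  [ 0, -2]
(up to reordering of blocks).

Per-block formulas:
  For a 2×2 Jordan block J_2(-2): exp(t · J_2(-2)) = e^(-2t)·(I + t·N), where N is the 2×2 nilpotent shift.

After assembling e^{tJ} and conjugating by P, we get:

e^{tB} =
  [t*exp(-2*t) + exp(-2*t), t*exp(-2*t)]
  [-t*exp(-2*t), -t*exp(-2*t) + exp(-2*t)]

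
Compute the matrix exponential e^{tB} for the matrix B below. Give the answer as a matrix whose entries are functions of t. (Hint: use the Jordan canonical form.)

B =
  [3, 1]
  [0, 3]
e^{tB} =
  [exp(3*t), t*exp(3*t)]
  [0, exp(3*t)]

Strategy: write B = P · J · P⁻¹ where J is a Jordan canonical form, so e^{tB} = P · e^{tJ} · P⁻¹, and e^{tJ} can be computed block-by-block.

B has Jordan form
J =
  [3, 1]
  [0, 3]
(up to reordering of blocks).

Per-block formulas:
  For a 2×2 Jordan block J_2(3): exp(t · J_2(3)) = e^(3t)·(I + t·N), where N is the 2×2 nilpotent shift.

After assembling e^{tJ} and conjugating by P, we get:

e^{tB} =
  [exp(3*t), t*exp(3*t)]
  [0, exp(3*t)]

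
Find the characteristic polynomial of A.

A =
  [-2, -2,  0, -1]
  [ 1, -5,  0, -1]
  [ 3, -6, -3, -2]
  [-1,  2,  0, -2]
x^4 + 12*x^3 + 54*x^2 + 108*x + 81

Expanding det(x·I − A) (e.g. by cofactor expansion or by noting that A is similar to its Jordan form J, which has the same characteristic polynomial as A) gives
  χ_A(x) = x^4 + 12*x^3 + 54*x^2 + 108*x + 81
which factors as (x + 3)^4. The eigenvalues (with algebraic multiplicities) are λ = -3 with multiplicity 4.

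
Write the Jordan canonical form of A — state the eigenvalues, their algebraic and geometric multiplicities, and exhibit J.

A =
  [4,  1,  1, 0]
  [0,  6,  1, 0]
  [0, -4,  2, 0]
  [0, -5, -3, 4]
J_3(4) ⊕ J_1(4)

The characteristic polynomial is
  det(x·I − A) = x^4 - 16*x^3 + 96*x^2 - 256*x + 256 = (x - 4)^4

Eigenvalues and multiplicities (the geometric multiplicity of λ is n − rank(A − λI), which equals the number of Jordan blocks for λ):
  λ = 4: algebraic multiplicity = 4, geometric multiplicity = 2

Determining the block sizes for each eigenvalue:
  λ = 4: with am = 4 and gm = 2, the partition is not yet determined (e.g. several partitions of 4 into 2 parts exist). Let N = A − (4)·I. Computing rank(N^1) = 2, rank(N^2) = 1, rank(N^3) = 0; the number of blocks of size ≥ j is rank(N^{j−1}) − rank(N^j), giving [2, 1, 1]. So we have 1 block(s) of size 3, 1 block(s) of size 1 → block sizes [3, 1]

Assembling the blocks gives a Jordan form
J =
  [4, 1, 0, 0]
  [0, 4, 1, 0]
  [0, 0, 4, 0]
  [0, 0, 0, 4]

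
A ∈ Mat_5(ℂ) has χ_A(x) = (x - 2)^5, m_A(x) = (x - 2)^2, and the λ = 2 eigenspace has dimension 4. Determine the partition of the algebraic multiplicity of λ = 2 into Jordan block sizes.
Block sizes for λ = 2: [2, 1, 1, 1]

Step 1 — from the characteristic polynomial, algebraic multiplicity of λ = 2 is 5. From dim ker(A − (2)·I) = 4, there are exactly 4 Jordan blocks for λ = 2.
Step 2 — from the minimal polynomial, the factor (x − 2)^2 tells us the largest block for λ = 2 has size 2.
Step 3 — with total size 5, 4 blocks, and largest block 2, the block sizes (in nonincreasing order) are [2, 1, 1, 1].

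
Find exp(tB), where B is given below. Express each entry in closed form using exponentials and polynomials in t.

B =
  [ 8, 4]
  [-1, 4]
e^{tB} =
  [2*t*exp(6*t) + exp(6*t), 4*t*exp(6*t)]
  [-t*exp(6*t), -2*t*exp(6*t) + exp(6*t)]

Strategy: write B = P · J · P⁻¹ where J is a Jordan canonical form, so e^{tB} = P · e^{tJ} · P⁻¹, and e^{tJ} can be computed block-by-block.

B has Jordan form
J =
  [6, 1]
  [0, 6]
(up to reordering of blocks).

Per-block formulas:
  For a 2×2 Jordan block J_2(6): exp(t · J_2(6)) = e^(6t)·(I + t·N), where N is the 2×2 nilpotent shift.

After assembling e^{tJ} and conjugating by P, we get:

e^{tB} =
  [2*t*exp(6*t) + exp(6*t), 4*t*exp(6*t)]
  [-t*exp(6*t), -2*t*exp(6*t) + exp(6*t)]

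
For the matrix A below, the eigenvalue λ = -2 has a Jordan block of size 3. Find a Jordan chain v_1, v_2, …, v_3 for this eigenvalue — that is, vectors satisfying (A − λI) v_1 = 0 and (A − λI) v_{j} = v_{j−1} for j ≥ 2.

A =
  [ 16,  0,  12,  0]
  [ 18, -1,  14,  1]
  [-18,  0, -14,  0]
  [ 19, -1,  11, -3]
A Jordan chain for λ = -2 of length 3:
v_1 = (0, -1, 0, 1)ᵀ
v_2 = (0, -6, 0, 5)ᵀ
v_3 = (2, 0, -3, 0)ᵀ

Let N = A − (-2)·I. We want v_3 with N^3 v_3 = 0 but N^2 v_3 ≠ 0; then v_{j-1} := N · v_j for j = 3, …, 2.

Pick v_3 = (2, 0, -3, 0)ᵀ.
Then v_2 = N · v_3 = (0, -6, 0, 5)ᵀ.
Then v_1 = N · v_2 = (0, -1, 0, 1)ᵀ.

Sanity check: (A − (-2)·I) v_1 = (0, 0, 0, 0)ᵀ = 0. ✓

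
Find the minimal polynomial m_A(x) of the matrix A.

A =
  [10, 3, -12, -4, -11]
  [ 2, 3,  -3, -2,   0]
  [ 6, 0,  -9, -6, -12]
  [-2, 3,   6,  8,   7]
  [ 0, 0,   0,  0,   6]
x^5 - 18*x^4 + 117*x^3 - 324*x^2 + 324*x

The characteristic polynomial is χ_A(x) = x*(x - 6)^2*(x - 3)^2, so the eigenvalues are known. The minimal polynomial is
  m_A(x) = Π_λ (x − λ)^{k_λ}
where k_λ is the size of the *largest* Jordan block for λ (equivalently, the smallest k with (A − λI)^k v = 0 for every generalised eigenvector v of λ).

  λ = 0: largest Jordan block has size 1, contributing (x − 0)
  λ = 3: largest Jordan block has size 2, contributing (x − 3)^2
  λ = 6: largest Jordan block has size 2, contributing (x − 6)^2

So m_A(x) = x*(x - 6)^2*(x - 3)^2 = x^5 - 18*x^4 + 117*x^3 - 324*x^2 + 324*x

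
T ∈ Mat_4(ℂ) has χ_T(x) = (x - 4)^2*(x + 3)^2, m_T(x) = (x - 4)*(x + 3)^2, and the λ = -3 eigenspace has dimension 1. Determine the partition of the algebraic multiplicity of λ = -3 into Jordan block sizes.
Block sizes for λ = -3: [2]

Step 1 — from the characteristic polynomial, algebraic multiplicity of λ = -3 is 2. From dim ker(T − (-3)·I) = 1, there are exactly 1 Jordan blocks for λ = -3.
Step 2 — from the minimal polynomial, the factor (x + 3)^2 tells us the largest block for λ = -3 has size 2.
Step 3 — with total size 2, 1 blocks, and largest block 2, the block sizes (in nonincreasing order) are [2].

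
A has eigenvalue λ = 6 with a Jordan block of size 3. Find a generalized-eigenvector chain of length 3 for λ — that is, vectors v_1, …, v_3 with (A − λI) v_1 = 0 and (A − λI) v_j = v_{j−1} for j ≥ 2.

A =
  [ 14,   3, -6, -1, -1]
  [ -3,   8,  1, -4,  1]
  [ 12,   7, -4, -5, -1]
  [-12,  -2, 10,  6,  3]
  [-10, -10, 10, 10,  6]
A Jordan chain for λ = 6 of length 3:
v_1 = (5, 20, 25, 0, -50)ᵀ
v_2 = (8, -3, 12, -12, -10)ᵀ
v_3 = (1, 0, 0, 0, 0)ᵀ

Let N = A − (6)·I. We want v_3 with N^3 v_3 = 0 but N^2 v_3 ≠ 0; then v_{j-1} := N · v_j for j = 3, …, 2.

Pick v_3 = (1, 0, 0, 0, 0)ᵀ.
Then v_2 = N · v_3 = (8, -3, 12, -12, -10)ᵀ.
Then v_1 = N · v_2 = (5, 20, 25, 0, -50)ᵀ.

Sanity check: (A − (6)·I) v_1 = (0, 0, 0, 0, 0)ᵀ = 0. ✓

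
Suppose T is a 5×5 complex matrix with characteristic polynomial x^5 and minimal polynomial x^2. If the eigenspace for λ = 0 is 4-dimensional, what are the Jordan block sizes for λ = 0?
Block sizes for λ = 0: [2, 1, 1, 1]

Step 1 — from the characteristic polynomial, algebraic multiplicity of λ = 0 is 5. From dim ker(T − (0)·I) = 4, there are exactly 4 Jordan blocks for λ = 0.
Step 2 — from the minimal polynomial, the factor (x − 0)^2 tells us the largest block for λ = 0 has size 2.
Step 3 — with total size 5, 4 blocks, and largest block 2, the block sizes (in nonincreasing order) are [2, 1, 1, 1].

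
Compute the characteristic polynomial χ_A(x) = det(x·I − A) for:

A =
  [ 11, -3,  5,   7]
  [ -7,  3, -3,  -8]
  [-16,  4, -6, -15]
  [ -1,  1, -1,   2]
x^4 - 10*x^3 + 36*x^2 - 56*x + 32

Expanding det(x·I − A) (e.g. by cofactor expansion or by noting that A is similar to its Jordan form J, which has the same characteristic polynomial as A) gives
  χ_A(x) = x^4 - 10*x^3 + 36*x^2 - 56*x + 32
which factors as (x - 4)*(x - 2)^3. The eigenvalues (with algebraic multiplicities) are λ = 2 with multiplicity 3, λ = 4 with multiplicity 1.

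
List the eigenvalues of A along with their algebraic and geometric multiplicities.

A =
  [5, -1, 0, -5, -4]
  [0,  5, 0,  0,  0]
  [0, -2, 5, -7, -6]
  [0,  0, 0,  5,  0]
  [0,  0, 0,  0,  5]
λ = 5: alg = 5, geom = 3

Step 1 — factor the characteristic polynomial to read off the algebraic multiplicities:
  χ_A(x) = (x - 5)^5

Step 2 — compute geometric multiplicities via the rank-nullity identity g(λ) = n − rank(A − λI):
  rank(A − (5)·I) = 2, so dim ker(A − (5)·I) = n − 2 = 3

Summary:
  λ = 5: algebraic multiplicity = 5, geometric multiplicity = 3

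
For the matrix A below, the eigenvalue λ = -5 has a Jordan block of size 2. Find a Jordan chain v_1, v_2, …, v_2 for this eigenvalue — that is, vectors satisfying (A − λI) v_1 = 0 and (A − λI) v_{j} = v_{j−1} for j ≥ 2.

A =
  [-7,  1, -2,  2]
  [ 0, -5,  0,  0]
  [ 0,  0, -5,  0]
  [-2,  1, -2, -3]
A Jordan chain for λ = -5 of length 2:
v_1 = (-2, 0, 0, -2)ᵀ
v_2 = (1, 0, 0, 0)ᵀ

Let N = A − (-5)·I. We want v_2 with N^2 v_2 = 0 but N^1 v_2 ≠ 0; then v_{j-1} := N · v_j for j = 2, …, 2.

Pick v_2 = (1, 0, 0, 0)ᵀ.
Then v_1 = N · v_2 = (-2, 0, 0, -2)ᵀ.

Sanity check: (A − (-5)·I) v_1 = (0, 0, 0, 0)ᵀ = 0. ✓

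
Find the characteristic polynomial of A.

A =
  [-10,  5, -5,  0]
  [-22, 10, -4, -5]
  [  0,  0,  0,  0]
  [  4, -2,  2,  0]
x^4

Expanding det(x·I − A) (e.g. by cofactor expansion or by noting that A is similar to its Jordan form J, which has the same characteristic polynomial as A) gives
  χ_A(x) = x^4
which factors as x^4. The eigenvalues (with algebraic multiplicities) are λ = 0 with multiplicity 4.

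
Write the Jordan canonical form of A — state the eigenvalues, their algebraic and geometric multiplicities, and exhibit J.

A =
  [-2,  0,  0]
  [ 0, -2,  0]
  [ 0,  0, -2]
J_1(-2) ⊕ J_1(-2) ⊕ J_1(-2)

The characteristic polynomial is
  det(x·I − A) = x^3 + 6*x^2 + 12*x + 8 = (x + 2)^3

Eigenvalues and multiplicities (the geometric multiplicity of λ is n − rank(A − λI), which equals the number of Jordan blocks for λ):
  λ = -2: algebraic multiplicity = 3, geometric multiplicity = 3

Determining the block sizes for each eigenvalue:
  λ = -2: gm = am = 3, so every block has size 1 → block sizes [1, 1, 1]

Assembling the blocks gives a Jordan form
J =
  [-2,  0,  0]
  [ 0, -2,  0]
  [ 0,  0, -2]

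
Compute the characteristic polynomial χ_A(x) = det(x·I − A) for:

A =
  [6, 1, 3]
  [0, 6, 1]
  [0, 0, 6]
x^3 - 18*x^2 + 108*x - 216

Expanding det(x·I − A) (e.g. by cofactor expansion or by noting that A is similar to its Jordan form J, which has the same characteristic polynomial as A) gives
  χ_A(x) = x^3 - 18*x^2 + 108*x - 216
which factors as (x - 6)^3. The eigenvalues (with algebraic multiplicities) are λ = 6 with multiplicity 3.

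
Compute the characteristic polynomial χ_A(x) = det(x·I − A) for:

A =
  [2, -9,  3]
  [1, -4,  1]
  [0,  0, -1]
x^3 + 3*x^2 + 3*x + 1

Expanding det(x·I − A) (e.g. by cofactor expansion or by noting that A is similar to its Jordan form J, which has the same characteristic polynomial as A) gives
  χ_A(x) = x^3 + 3*x^2 + 3*x + 1
which factors as (x + 1)^3. The eigenvalues (with algebraic multiplicities) are λ = -1 with multiplicity 3.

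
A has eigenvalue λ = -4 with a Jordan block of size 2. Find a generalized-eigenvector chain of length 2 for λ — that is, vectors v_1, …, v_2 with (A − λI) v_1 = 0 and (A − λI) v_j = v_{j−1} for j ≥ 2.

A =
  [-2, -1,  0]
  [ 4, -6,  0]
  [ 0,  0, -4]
A Jordan chain for λ = -4 of length 2:
v_1 = (2, 4, 0)ᵀ
v_2 = (1, 0, 0)ᵀ

Let N = A − (-4)·I. We want v_2 with N^2 v_2 = 0 but N^1 v_2 ≠ 0; then v_{j-1} := N · v_j for j = 2, …, 2.

Pick v_2 = (1, 0, 0)ᵀ.
Then v_1 = N · v_2 = (2, 4, 0)ᵀ.

Sanity check: (A − (-4)·I) v_1 = (0, 0, 0)ᵀ = 0. ✓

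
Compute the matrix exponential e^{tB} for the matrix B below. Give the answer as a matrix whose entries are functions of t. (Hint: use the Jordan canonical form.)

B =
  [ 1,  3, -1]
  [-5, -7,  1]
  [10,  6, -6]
e^{tB} =
  [5*t*exp(-4*t) + exp(-4*t), 3*t*exp(-4*t), -t*exp(-4*t)]
  [-5*t*exp(-4*t), -3*t*exp(-4*t) + exp(-4*t), t*exp(-4*t)]
  [10*t*exp(-4*t), 6*t*exp(-4*t), -2*t*exp(-4*t) + exp(-4*t)]

Strategy: write B = P · J · P⁻¹ where J is a Jordan canonical form, so e^{tB} = P · e^{tJ} · P⁻¹, and e^{tJ} can be computed block-by-block.

B has Jordan form
J =
  [-4,  1,  0]
  [ 0, -4,  0]
  [ 0,  0, -4]
(up to reordering of blocks).

Per-block formulas:
  For a 2×2 Jordan block J_2(-4): exp(t · J_2(-4)) = e^(-4t)·(I + t·N), where N is the 2×2 nilpotent shift.
  For a 1×1 block at λ = -4: exp(t · [-4]) = [e^(-4t)].

After assembling e^{tJ} and conjugating by P, we get:

e^{tB} =
  [5*t*exp(-4*t) + exp(-4*t), 3*t*exp(-4*t), -t*exp(-4*t)]
  [-5*t*exp(-4*t), -3*t*exp(-4*t) + exp(-4*t), t*exp(-4*t)]
  [10*t*exp(-4*t), 6*t*exp(-4*t), -2*t*exp(-4*t) + exp(-4*t)]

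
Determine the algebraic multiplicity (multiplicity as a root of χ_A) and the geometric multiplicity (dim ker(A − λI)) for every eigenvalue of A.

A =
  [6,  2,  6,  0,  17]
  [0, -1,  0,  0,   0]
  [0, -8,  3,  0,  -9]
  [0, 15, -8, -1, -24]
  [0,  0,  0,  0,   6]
λ = -1: alg = 2, geom = 1; λ = 3: alg = 1, geom = 1; λ = 6: alg = 2, geom = 1

Step 1 — factor the characteristic polynomial to read off the algebraic multiplicities:
  χ_A(x) = (x - 6)^2*(x - 3)*(x + 1)^2

Step 2 — compute geometric multiplicities via the rank-nullity identity g(λ) = n − rank(A − λI):
  rank(A − (-1)·I) = 4, so dim ker(A − (-1)·I) = n − 4 = 1
  rank(A − (3)·I) = 4, so dim ker(A − (3)·I) = n − 4 = 1
  rank(A − (6)·I) = 4, so dim ker(A − (6)·I) = n − 4 = 1

Summary:
  λ = -1: algebraic multiplicity = 2, geometric multiplicity = 1
  λ = 3: algebraic multiplicity = 1, geometric multiplicity = 1
  λ = 6: algebraic multiplicity = 2, geometric multiplicity = 1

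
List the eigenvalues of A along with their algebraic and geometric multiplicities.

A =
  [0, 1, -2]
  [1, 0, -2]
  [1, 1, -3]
λ = -1: alg = 3, geom = 2

Step 1 — factor the characteristic polynomial to read off the algebraic multiplicities:
  χ_A(x) = (x + 1)^3

Step 2 — compute geometric multiplicities via the rank-nullity identity g(λ) = n − rank(A − λI):
  rank(A − (-1)·I) = 1, so dim ker(A − (-1)·I) = n − 1 = 2

Summary:
  λ = -1: algebraic multiplicity = 3, geometric multiplicity = 2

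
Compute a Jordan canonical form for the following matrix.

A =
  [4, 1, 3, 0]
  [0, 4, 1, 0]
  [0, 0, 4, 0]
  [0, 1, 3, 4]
J_3(4) ⊕ J_1(4)

The characteristic polynomial is
  det(x·I − A) = x^4 - 16*x^3 + 96*x^2 - 256*x + 256 = (x - 4)^4

Eigenvalues and multiplicities (the geometric multiplicity of λ is n − rank(A − λI), which equals the number of Jordan blocks for λ):
  λ = 4: algebraic multiplicity = 4, geometric multiplicity = 2

Determining the block sizes for each eigenvalue:
  λ = 4: with am = 4 and gm = 2, the partition is not yet determined (e.g. several partitions of 4 into 2 parts exist). Let N = A − (4)·I. Computing rank(N^1) = 2, rank(N^2) = 1, rank(N^3) = 0; the number of blocks of size ≥ j is rank(N^{j−1}) − rank(N^j), giving [2, 1, 1]. So we have 1 block(s) of size 3, 1 block(s) of size 1 → block sizes [3, 1]

Assembling the blocks gives a Jordan form
J =
  [4, 1, 0, 0]
  [0, 4, 1, 0]
  [0, 0, 4, 0]
  [0, 0, 0, 4]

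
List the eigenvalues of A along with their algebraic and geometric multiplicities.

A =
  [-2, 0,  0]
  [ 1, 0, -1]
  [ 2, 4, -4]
λ = -2: alg = 3, geom = 2

Step 1 — factor the characteristic polynomial to read off the algebraic multiplicities:
  χ_A(x) = (x + 2)^3

Step 2 — compute geometric multiplicities via the rank-nullity identity g(λ) = n − rank(A − λI):
  rank(A − (-2)·I) = 1, so dim ker(A − (-2)·I) = n − 1 = 2

Summary:
  λ = -2: algebraic multiplicity = 3, geometric multiplicity = 2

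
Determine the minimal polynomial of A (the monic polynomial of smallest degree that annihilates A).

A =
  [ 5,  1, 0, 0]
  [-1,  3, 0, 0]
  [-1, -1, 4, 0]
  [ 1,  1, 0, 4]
x^2 - 8*x + 16

The characteristic polynomial is χ_A(x) = (x - 4)^4, so the eigenvalues are known. The minimal polynomial is
  m_A(x) = Π_λ (x − λ)^{k_λ}
where k_λ is the size of the *largest* Jordan block for λ (equivalently, the smallest k with (A − λI)^k v = 0 for every generalised eigenvector v of λ).

  λ = 4: largest Jordan block has size 2, contributing (x − 4)^2

So m_A(x) = (x - 4)^2 = x^2 - 8*x + 16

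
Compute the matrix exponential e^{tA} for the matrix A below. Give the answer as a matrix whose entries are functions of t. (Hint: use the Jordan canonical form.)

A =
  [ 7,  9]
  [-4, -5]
e^{tA} =
  [6*t*exp(t) + exp(t), 9*t*exp(t)]
  [-4*t*exp(t), -6*t*exp(t) + exp(t)]

Strategy: write A = P · J · P⁻¹ where J is a Jordan canonical form, so e^{tA} = P · e^{tJ} · P⁻¹, and e^{tJ} can be computed block-by-block.

A has Jordan form
J =
  [1, 1]
  [0, 1]
(up to reordering of blocks).

Per-block formulas:
  For a 2×2 Jordan block J_2(1): exp(t · J_2(1)) = e^(1t)·(I + t·N), where N is the 2×2 nilpotent shift.

After assembling e^{tJ} and conjugating by P, we get:

e^{tA} =
  [6*t*exp(t) + exp(t), 9*t*exp(t)]
  [-4*t*exp(t), -6*t*exp(t) + exp(t)]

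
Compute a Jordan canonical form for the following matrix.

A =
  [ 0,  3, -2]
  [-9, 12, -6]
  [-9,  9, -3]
J_2(3) ⊕ J_1(3)

The characteristic polynomial is
  det(x·I − A) = x^3 - 9*x^2 + 27*x - 27 = (x - 3)^3

Eigenvalues and multiplicities (the geometric multiplicity of λ is n − rank(A − λI), which equals the number of Jordan blocks for λ):
  λ = 3: algebraic multiplicity = 3, geometric multiplicity = 2

Determining the block sizes for each eigenvalue:
  λ = 3: 2 blocks summing to 3 forces exactly one block of size 2 and the rest size 1 → block sizes [2, 1]

Assembling the blocks gives a Jordan form
J =
  [3, 1, 0]
  [0, 3, 0]
  [0, 0, 3]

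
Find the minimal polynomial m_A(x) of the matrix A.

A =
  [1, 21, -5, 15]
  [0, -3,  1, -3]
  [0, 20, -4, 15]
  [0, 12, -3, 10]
x^3 - 3*x^2 + 3*x - 1

The characteristic polynomial is χ_A(x) = (x - 1)^4, so the eigenvalues are known. The minimal polynomial is
  m_A(x) = Π_λ (x − λ)^{k_λ}
where k_λ is the size of the *largest* Jordan block for λ (equivalently, the smallest k with (A − λI)^k v = 0 for every generalised eigenvector v of λ).

  λ = 1: largest Jordan block has size 3, contributing (x − 1)^3

So m_A(x) = (x - 1)^3 = x^3 - 3*x^2 + 3*x - 1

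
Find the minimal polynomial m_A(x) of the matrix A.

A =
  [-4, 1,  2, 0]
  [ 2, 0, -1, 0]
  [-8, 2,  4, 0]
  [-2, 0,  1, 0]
x^3

The characteristic polynomial is χ_A(x) = x^4, so the eigenvalues are known. The minimal polynomial is
  m_A(x) = Π_λ (x − λ)^{k_λ}
where k_λ is the size of the *largest* Jordan block for λ (equivalently, the smallest k with (A − λI)^k v = 0 for every generalised eigenvector v of λ).

  λ = 0: largest Jordan block has size 3, contributing (x − 0)^3

So m_A(x) = x^3 = x^3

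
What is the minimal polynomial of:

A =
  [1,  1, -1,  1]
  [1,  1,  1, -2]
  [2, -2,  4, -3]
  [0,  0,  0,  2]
x^2 - 4*x + 4

The characteristic polynomial is χ_A(x) = (x - 2)^4, so the eigenvalues are known. The minimal polynomial is
  m_A(x) = Π_λ (x − λ)^{k_λ}
where k_λ is the size of the *largest* Jordan block for λ (equivalently, the smallest k with (A − λI)^k v = 0 for every generalised eigenvector v of λ).

  λ = 2: largest Jordan block has size 2, contributing (x − 2)^2

So m_A(x) = (x - 2)^2 = x^2 - 4*x + 4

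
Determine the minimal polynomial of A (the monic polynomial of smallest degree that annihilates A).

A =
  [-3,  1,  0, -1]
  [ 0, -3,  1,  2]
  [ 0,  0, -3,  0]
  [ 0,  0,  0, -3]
x^3 + 9*x^2 + 27*x + 27

The characteristic polynomial is χ_A(x) = (x + 3)^4, so the eigenvalues are known. The minimal polynomial is
  m_A(x) = Π_λ (x − λ)^{k_λ}
where k_λ is the size of the *largest* Jordan block for λ (equivalently, the smallest k with (A − λI)^k v = 0 for every generalised eigenvector v of λ).

  λ = -3: largest Jordan block has size 3, contributing (x + 3)^3

So m_A(x) = (x + 3)^3 = x^3 + 9*x^2 + 27*x + 27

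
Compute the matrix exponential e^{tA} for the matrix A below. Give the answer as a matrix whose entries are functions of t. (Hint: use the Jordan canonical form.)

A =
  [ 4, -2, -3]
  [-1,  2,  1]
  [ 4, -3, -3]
e^{tA} =
  [-t^2*exp(t)/2 + 3*t*exp(t) + exp(t), t^2*exp(t)/2 - 2*t*exp(t), t^2*exp(t)/2 - 3*t*exp(t)]
  [-t*exp(t), t*exp(t) + exp(t), t*exp(t)]
  [-t^2*exp(t)/2 + 4*t*exp(t), t^2*exp(t)/2 - 3*t*exp(t), t^2*exp(t)/2 - 4*t*exp(t) + exp(t)]

Strategy: write A = P · J · P⁻¹ where J is a Jordan canonical form, so e^{tA} = P · e^{tJ} · P⁻¹, and e^{tJ} can be computed block-by-block.

A has Jordan form
J =
  [1, 1, 0]
  [0, 1, 1]
  [0, 0, 1]
(up to reordering of blocks).

Per-block formulas:
  For a 3×3 Jordan block J_3(1): exp(t · J_3(1)) = e^(1t)·(I + t·N + (t^2/2)·N^2), where N is the 3×3 nilpotent shift.

After assembling e^{tJ} and conjugating by P, we get:

e^{tA} =
  [-t^2*exp(t)/2 + 3*t*exp(t) + exp(t), t^2*exp(t)/2 - 2*t*exp(t), t^2*exp(t)/2 - 3*t*exp(t)]
  [-t*exp(t), t*exp(t) + exp(t), t*exp(t)]
  [-t^2*exp(t)/2 + 4*t*exp(t), t^2*exp(t)/2 - 3*t*exp(t), t^2*exp(t)/2 - 4*t*exp(t) + exp(t)]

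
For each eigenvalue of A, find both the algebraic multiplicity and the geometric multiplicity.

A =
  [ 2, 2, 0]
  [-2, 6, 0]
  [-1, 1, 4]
λ = 4: alg = 3, geom = 2

Step 1 — factor the characteristic polynomial to read off the algebraic multiplicities:
  χ_A(x) = (x - 4)^3

Step 2 — compute geometric multiplicities via the rank-nullity identity g(λ) = n − rank(A − λI):
  rank(A − (4)·I) = 1, so dim ker(A − (4)·I) = n − 1 = 2

Summary:
  λ = 4: algebraic multiplicity = 3, geometric multiplicity = 2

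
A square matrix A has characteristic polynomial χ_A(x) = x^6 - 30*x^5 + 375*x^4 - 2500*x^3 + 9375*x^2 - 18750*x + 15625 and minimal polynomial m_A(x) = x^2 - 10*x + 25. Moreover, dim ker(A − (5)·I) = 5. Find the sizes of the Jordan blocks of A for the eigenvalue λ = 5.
Block sizes for λ = 5: [2, 1, 1, 1, 1]

Step 1 — from the characteristic polynomial, algebraic multiplicity of λ = 5 is 6. From dim ker(A − (5)·I) = 5, there are exactly 5 Jordan blocks for λ = 5.
Step 2 — from the minimal polynomial, the factor (x − 5)^2 tells us the largest block for λ = 5 has size 2.
Step 3 — with total size 6, 5 blocks, and largest block 2, the block sizes (in nonincreasing order) are [2, 1, 1, 1, 1].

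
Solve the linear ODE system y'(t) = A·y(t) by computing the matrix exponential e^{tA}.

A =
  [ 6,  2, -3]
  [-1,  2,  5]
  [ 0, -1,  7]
e^{tA} =
  [-t^2*exp(5*t)/2 + t*exp(5*t) + exp(5*t), -t^2*exp(5*t)/2 + 2*t*exp(5*t), t^2*exp(5*t)/2 - 3*t*exp(5*t)]
  [t^2*exp(5*t) - t*exp(5*t), t^2*exp(5*t) - 3*t*exp(5*t) + exp(5*t), -t^2*exp(5*t) + 5*t*exp(5*t)]
  [t^2*exp(5*t)/2, t^2*exp(5*t)/2 - t*exp(5*t), -t^2*exp(5*t)/2 + 2*t*exp(5*t) + exp(5*t)]

Strategy: write A = P · J · P⁻¹ where J is a Jordan canonical form, so e^{tA} = P · e^{tJ} · P⁻¹, and e^{tJ} can be computed block-by-block.

A has Jordan form
J =
  [5, 1, 0]
  [0, 5, 1]
  [0, 0, 5]
(up to reordering of blocks).

Per-block formulas:
  For a 3×3 Jordan block J_3(5): exp(t · J_3(5)) = e^(5t)·(I + t·N + (t^2/2)·N^2), where N is the 3×3 nilpotent shift.

After assembling e^{tJ} and conjugating by P, we get:

e^{tA} =
  [-t^2*exp(5*t)/2 + t*exp(5*t) + exp(5*t), -t^2*exp(5*t)/2 + 2*t*exp(5*t), t^2*exp(5*t)/2 - 3*t*exp(5*t)]
  [t^2*exp(5*t) - t*exp(5*t), t^2*exp(5*t) - 3*t*exp(5*t) + exp(5*t), -t^2*exp(5*t) + 5*t*exp(5*t)]
  [t^2*exp(5*t)/2, t^2*exp(5*t)/2 - t*exp(5*t), -t^2*exp(5*t)/2 + 2*t*exp(5*t) + exp(5*t)]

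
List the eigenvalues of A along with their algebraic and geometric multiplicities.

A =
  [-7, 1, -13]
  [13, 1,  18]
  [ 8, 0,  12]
λ = 2: alg = 3, geom = 1

Step 1 — factor the characteristic polynomial to read off the algebraic multiplicities:
  χ_A(x) = (x - 2)^3

Step 2 — compute geometric multiplicities via the rank-nullity identity g(λ) = n − rank(A − λI):
  rank(A − (2)·I) = 2, so dim ker(A − (2)·I) = n − 2 = 1

Summary:
  λ = 2: algebraic multiplicity = 3, geometric multiplicity = 1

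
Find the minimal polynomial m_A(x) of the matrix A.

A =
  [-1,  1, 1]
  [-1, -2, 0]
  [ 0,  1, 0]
x^3 + 3*x^2 + 3*x + 1

The characteristic polynomial is χ_A(x) = (x + 1)^3, so the eigenvalues are known. The minimal polynomial is
  m_A(x) = Π_λ (x − λ)^{k_λ}
where k_λ is the size of the *largest* Jordan block for λ (equivalently, the smallest k with (A − λI)^k v = 0 for every generalised eigenvector v of λ).

  λ = -1: largest Jordan block has size 3, contributing (x + 1)^3

So m_A(x) = (x + 1)^3 = x^3 + 3*x^2 + 3*x + 1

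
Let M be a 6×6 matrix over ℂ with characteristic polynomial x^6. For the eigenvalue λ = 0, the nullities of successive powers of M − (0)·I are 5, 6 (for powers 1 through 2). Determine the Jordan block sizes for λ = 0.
Block sizes for λ = 0: [2, 1, 1, 1, 1]

From the dimensions of kernels of powers, the number of Jordan blocks of size at least j is d_j − d_{j−1} where d_j = dim ker(N^j) (with d_0 = 0). Computing the differences gives [5, 1].
The number of blocks of size exactly k is (#blocks of size ≥ k) − (#blocks of size ≥ k + 1), so the partition is: 4 block(s) of size 1, 1 block(s) of size 2.
In nonincreasing order the block sizes are [2, 1, 1, 1, 1].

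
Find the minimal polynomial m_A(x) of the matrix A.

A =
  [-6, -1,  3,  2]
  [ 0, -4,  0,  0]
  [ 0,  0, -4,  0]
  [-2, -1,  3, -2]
x^2 + 8*x + 16

The characteristic polynomial is χ_A(x) = (x + 4)^4, so the eigenvalues are known. The minimal polynomial is
  m_A(x) = Π_λ (x − λ)^{k_λ}
where k_λ is the size of the *largest* Jordan block for λ (equivalently, the smallest k with (A − λI)^k v = 0 for every generalised eigenvector v of λ).

  λ = -4: largest Jordan block has size 2, contributing (x + 4)^2

So m_A(x) = (x + 4)^2 = x^2 + 8*x + 16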